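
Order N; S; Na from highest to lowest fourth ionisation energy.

Consider each +3 ion: N³⁺ still has 2 valence electrons; S³⁺ still has 3 valence electrons; Na³⁺ is already 2 electrons into the core.
Breaking into a closed-shell core is much more expensive than removing a leftover valence electron — Na has the largest IE_4 here.
Valence configurations: N³⁺ [He]2s², S³⁺ [Ne]3s²3p¹.
Tabulated IE_4 (kJ/mol): N 7475, S 4556, Na 9543.
So the fourth ionization energies run S < N < Na.

Na, N, S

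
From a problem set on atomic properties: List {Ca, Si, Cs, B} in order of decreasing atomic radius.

B is in period 2, group 13; Si is in period 3, group 14; Ca is in period 4, group 2; Cs is in period 6, group 1.
Across a period the added protons contract the valence shell; down a group each new principal shell makes the atom larger.
Neither a single period nor a single group — weigh both effects.
Si > B: period and group pull opposite ways; the down-group shift dominates (116 vs 85 pm).
Ca > Si: relative to Si, both the across-period and down-group shifts push Ca's atomic radius up.
Cs > Ca: both effects reinforce here, so Cs is clearly the larger of the two.
Tabulated atomic radius (pm): B 85, Si 116, Ca 171, Cs 232.
So from largest to smallest: Cs > Ca > Si > B.

Cs, Ca, Si, B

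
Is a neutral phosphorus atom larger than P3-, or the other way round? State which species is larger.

Forming P3- adds 3 electrons to P. More electron–electron repulsion in the same shell, with unchanged nuclear charge, lets the cloud expand.
An anion is larger than its parent atom: P3- > P.

P3-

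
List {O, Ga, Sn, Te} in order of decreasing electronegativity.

O, Te, Sn, Ga

O is in period 2, group 16; Ga is in period 4, group 13; Sn is in period 5, group 14; Te is in period 5, group 16.
Atoms toward the upper right of the periodic table pull bonding electrons most strongly.
Neither a single period nor a single group — weigh both effects.
Sn > Ga: the two effects oppose for this pair; the across-period effect wins (1.96 vs 1.81).
Te > Sn: Te lies to the right of Sn in period 5, so the across-period effect alone puts Te higher.
O > Te: O sits above Te in group 16, so the down-group effect alone puts O higher.
Tabulated electronegativity (Pauling): O 3.44, Ga 1.81, Sn 1.96, Te 2.10.
So from highest to lowest: O > Te > Sn > Ga.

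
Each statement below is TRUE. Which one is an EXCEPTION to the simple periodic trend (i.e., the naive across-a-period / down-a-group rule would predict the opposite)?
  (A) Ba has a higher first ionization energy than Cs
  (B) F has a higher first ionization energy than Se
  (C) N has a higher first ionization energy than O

The general trend: first ionization energy increases across a period and decreases down a group.
(A) Ba (period 6, group 2) vs Cs (period 6, group 1): the stated order agrees with the simple trend.
(B) F (period 2, group 17) vs Se (period 4, group 16): the stated order agrees with the simple trend.
(C) N (period 2, group 15) vs O (period 2, group 16): the stated order contradicts the simple trend.
The exception is (C): pairing an electron in O's 2p⁴ costs repulsion energy, so O ionizes more easily than half-filled N (2p³).

(C)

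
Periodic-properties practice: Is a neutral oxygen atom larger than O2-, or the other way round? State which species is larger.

O2-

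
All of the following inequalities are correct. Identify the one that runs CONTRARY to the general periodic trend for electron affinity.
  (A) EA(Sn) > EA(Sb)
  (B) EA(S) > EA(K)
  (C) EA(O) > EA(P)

(A)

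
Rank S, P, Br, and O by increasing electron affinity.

O is in period 2, group 16; P is in period 3, group 15; S is in period 3, group 16; Br is in period 4, group 17.
Atoms with high Z_eff and room in the valence shell (especially the halogens) have the most exothermic electron affinities.
These span different periods and groups, so the two trends combine.
O > P: relative to P, both the across-period and down-group shifts push O's electron affinity up.
S > O: this pair runs against the simple trend — see the exception note.
Br > S: the two effects oppose for this pair; the across-period effect wins (325 vs 200 kJ/mol).
Note the exception: S has a higher electron affinity than O, contrary to the simple trend — the compact 2p subshell of O repels the added electron more than S's larger 3p does.
Tabulated electron affinity (kJ/mol): O 141, P 72, S 200, Br 325.
So from lowest to highest: P < O < S < Br.

P, O, S, Br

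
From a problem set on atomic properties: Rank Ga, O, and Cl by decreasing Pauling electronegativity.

O > Cl > Ga

O is in period 2, group 16; Cl is in period 3, group 17; Ga is in period 4, group 13.
Atoms toward the upper right of the periodic table pull bonding electrons most strongly.
Here both period and group differ, so the two effects have to be weighed against each other.
Cl > Ga: relative to Ga, both the across-period and down-group shifts push Cl's electronegativity up.
O > Cl: the two effects oppose for this pair; the down-group effect wins (3.44 vs 3.16).
Tabulated electronegativity (Pauling): O 3.44, Cl 3.16, Ga 1.81.
So from highest to lowest: O > Cl > Ga.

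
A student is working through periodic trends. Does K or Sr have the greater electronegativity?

Sr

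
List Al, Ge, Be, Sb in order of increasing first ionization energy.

First ionization energy rises across a period (greater Z_eff holds electrons more tightly) and falls down a group (valence electrons are farther from the nucleus).
A diagonal step moves right (one effect) and down (the opposite effect) at once.
Ge > Al: the two effects oppose for this pair; the across-period effect wins (762 vs 578 kJ/mol).
Sb > Ge: period and group pull opposite ways; the across-period shift dominates (831 vs 762 kJ/mol).
Be > Sb: period and group pull opposite ways; the down-group shift dominates (900 vs 831 kJ/mol).
For reference (kJ/mol): Be 900, Al 578, Ge 762, Sb 831.
So from lowest to highest: Al < Ge < Sb < Be.

Al < Ge < Sb < Be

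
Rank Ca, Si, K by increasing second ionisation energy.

Ca < Si < K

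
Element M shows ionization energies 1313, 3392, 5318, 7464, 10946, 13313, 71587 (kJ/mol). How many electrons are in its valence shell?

6

Look for the largest jump between consecutive ionization energies: IE7/IE6 ≈ 5.4, far larger than any earlier ratio.
That jump marks the point where a core electron is being removed. So the atom has 6 valence electrons.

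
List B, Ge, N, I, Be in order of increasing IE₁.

Across a period the outer electron is held more tightly (higher IE₁); down a group it sits in a higher shell, more shielded, and comes off more easily.
Here both period and group differ, so the two effects have to be weighed against each other.
B > Ge: period and group pull opposite ways; the down-group shift dominates (801 vs 762 kJ/mol).
Be > B: this pair runs against the simple trend — see the exception note.
I > Be: the two effects oppose for this pair; the across-period effect wins (1008 vs 900 kJ/mol).
N > I: period and group pull opposite ways; the down-group shift dominates (1402 vs 1008 kJ/mol).
Note the exception: Be has a higher first ionization energy than B, contrary to the simple trend — removing B's lone 2p electron is easier than breaking Be's filled 2s².
For reference (kJ/mol): Be 900, B 801, N 1402, Ge 762, I 1008.
So from lowest to highest: Ge < B < Be < I < N.

Ge < B < Be < I < N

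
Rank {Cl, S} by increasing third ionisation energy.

S, Cl

IE_3 is the cost of taking one more electron from the +2 cation: Cl²⁺ still has 5 valence electrons; S²⁺ still has 4 valence electrons.
All are still removing valence electrons, so compare the +2 ions as you would atoms: IE_3 generally rises across a period (higher Z_eff) and falls down a group (larger shell), subject to the usual subshell exceptions.
Valence configurations: Cl²⁺ [Ne]3s²3p³, S²⁺ [Ne]3s²3p².
Tabulated IE_3 (kJ/mol): Cl 3822, S 3357.
Putting it together, IE_3: S < Cl.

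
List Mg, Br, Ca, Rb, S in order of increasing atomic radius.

S < Br < Mg < Ca < Rb

Mg is in period 3, group 2; S is in period 3, group 16; Ca is in period 4, group 2; Br is in period 4, group 17; Rb is in period 5, group 1.
Atomic radius shrinks across a period as nuclear charge pulls the same shell inward, and grows down a group as new shells are added.
Neither a single period nor a single group — weigh both effects.
Br > S: the two effects oppose for this pair; the down-group effect wins (114 vs 103 pm).
Mg > Br: period and group pull opposite ways; the across-period shift dominates (139 vs 114 pm).
Ca > Mg: they share group 2; the group trend gives Ca the larger value.
Rb > Ca: both effects reinforce here, so Rb is clearly the larger of the two.
Approximate values (pm): Mg 139, S 103, Ca 171, Br 114, Rb 210.
So from smallest to largest: S < Br < Mg < Ca < Rb.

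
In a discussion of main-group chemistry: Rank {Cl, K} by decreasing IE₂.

K, Cl

Consider each +1 ion: Cl⁺ still has 6 valence electrons; K⁺ is the bare [Ar] core.
Core electrons are held far more tightly than valence electrons, so K tops the IE_2 order.
The numbers (kJ/mol): Cl 2298, K 3052.
Hence IE_2: Cl < K.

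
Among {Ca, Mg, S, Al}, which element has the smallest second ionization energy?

Ca

IE_2 is the cost of taking one more electron from the +1 cation: Ca⁺ still has 1 valence electron; Mg⁺ still has 1 valence electron; S⁺ still has 5 valence electrons; Al⁺ still has 2 valence electrons.
All are still removing valence electrons, so compare the +1 ions as you would atoms: IE_2 generally rises across a period (higher Z_eff) and falls down a group (larger shell), subject to the usual subshell exceptions.
Valence configurations: Ca⁺ [Ar]4s¹, Mg⁺ [Ne]3s¹, S⁺ [Ne]3s²3p³, Al⁺ [Ne]3s².
The numbers (kJ/mol): Ca 1145, Mg 1451, S 2252, Al 1817.
Overall IE_2 order: Ca < Mg < Al < S.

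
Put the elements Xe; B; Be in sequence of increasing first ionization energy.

B < Be < Xe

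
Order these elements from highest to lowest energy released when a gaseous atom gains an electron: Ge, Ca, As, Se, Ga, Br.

Br > Se > Ge > As > Ga > Ca

Electron affinity generally becomes more exothermic across a period toward the halogens and less exothermic down a group.
All lie in period 4; the across-period trend (electron affinity increases left to right) applies, with the exception below.
Note the exception: Ge has a higher electron affinity than As, contrary to the simple trend — adding an electron to As's half-filled 4p³ is unfavourable, so Ge (4p²) has the more exothermic EA.
Tabulated electron affinity (kJ/mol): Ca 2, Ga 29, Ge 119, As 78, Se 195, Br 325.
So from highest to lowest: Br > Se > Ge > As > Ga > Ca.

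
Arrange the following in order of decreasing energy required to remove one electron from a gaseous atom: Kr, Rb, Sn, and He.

He is in period 1, group 18; Kr is in period 4, group 18; Rb is in period 5, group 1; Sn is in period 5, group 14.
Across a period the outer electron is held more tightly (higher IE₁); down a group it sits in a higher shell, more shielded, and comes off more easily.
These span different periods and groups, so the two trends combine.
Sn > Rb: Sn lies to the right of Rb in period 5, so the across-period effect alone puts Sn higher.
Kr > Sn: both effects reinforce here, so Kr is clearly the higher of the two.
He > Kr: they share group 18; the group trend gives He the larger value.
Tabulated first ionization energy (kJ/mol): He 2372, Kr 1351, Rb 403, Sn 709.
So from highest to lowest: He > Kr > Sn > Rb.

He > Kr > Sn > Rb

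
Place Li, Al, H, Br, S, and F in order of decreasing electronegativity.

F, Br, S, H, Al, Li

H is in period 1, group 1; Li is in period 2, group 1; F is in period 2, group 17; Al is in period 3, group 13; S is in period 3, group 16; Br is in period 4, group 17.
Electronegativity increases across a period and decreases down a group, tracking effective nuclear charge and atomic size.
Neither a single period nor a single group — weigh both effects.
Al > Li: the two effects oppose for this pair; the across-period effect wins (1.61 vs 0.98).
H > Al: period and group pull opposite ways; the down-group shift dominates (2.20 vs 1.61).
S > H: the two effects oppose for this pair; the across-period effect wins (2.58 vs 2.20).
Br > S: period and group pull opposite ways; the across-period shift dominates (2.96 vs 2.58).
F > Br: they share group 17; the group trend gives F the larger value.
For reference (Pauling): H 2.20, Li 0.98, F 3.98, Al 1.61, S 2.58, Br 2.96.
So from highest to lowest: F > Br > S > H > Al > Li.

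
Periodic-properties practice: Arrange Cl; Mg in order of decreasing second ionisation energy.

IE_2 is the cost of taking one more electron from the +1 cation: Cl⁺ still has 6 valence electrons; Mg⁺ still has 1 valence electron.
All are still removing valence electrons, so compare the +1 ions as you would atoms: IE_2 generally rises across a period (higher Z_eff) and falls down a group (larger shell), subject to the usual subshell exceptions.
Valence configurations: Cl⁺ [Ne]3s²3p⁴, Mg⁺ [Ne]3s¹.
Tabulated IE_2 (kJ/mol): Cl 2298, Mg 1451.
Overall IE_2 order: Mg < Cl.

Cl, Mg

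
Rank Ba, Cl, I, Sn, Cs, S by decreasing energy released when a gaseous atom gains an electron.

Cl > I > S > Sn > Cs > Ba

Electron affinity generally becomes more exothermic across a period toward the halogens and less exothermic down a group.
Neither a single period nor a single group — weigh both effects.
Cs > Ba: this pair runs against the simple trend — see the exception note.
Sn > Cs: both effects reinforce here, so Sn is clearly the higher of the two.
S > Sn: both effects reinforce here, so S is clearly the higher of the two.
I > S: period and group pull opposite ways; the across-period shift dominates (295 vs 200 kJ/mol).
Cl > I: they share group 17; the group trend gives Cl the larger value.
Note the exception: Cs has a higher electron affinity than Ba, contrary to the simple trend — adding an electron to Ba (ns²) has to open a new, higher-energy np subshell, which is unfavourable.
For reference (kJ/mol): S 200, Cl 349, Sn 107, I 295, Cs 46, Ba 14.
So from highest to lowest: Cl > I > S > Sn > Cs > Ba.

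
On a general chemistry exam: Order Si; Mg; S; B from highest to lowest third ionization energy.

Mg, B, S, Si

Consider each +2 ion: Si²⁺ still has 2 valence electrons; Mg²⁺ is the bare [Ne] core; S²⁺ still has 4 valence electrons; B²⁺ still has 1 valence electron.
Breaking into a closed-shell core is much more expensive than removing a leftover valence electron — Mg has the largest IE_3 here.
Valence configurations: Si²⁺ [Ne]3s², S²⁺ [Ne]3s²3p², B²⁺ [He]2s¹.
The numbers (kJ/mol): Si 3232, Mg 7733, S 3357, B 3660.
Putting it together, IE_3: Si < S < B < Mg.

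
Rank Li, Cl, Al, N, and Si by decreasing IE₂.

After 1 electron has been removed, what remains? Li⁺ is the bare [He] core; Cl⁺ still has 6 valence electrons; Al⁺ still has 2 valence electrons; N⁺ still has 4 valence electrons; Si⁺ still has 3 valence electrons.
Pulling an electron out of a noble-gas core costs far more than removing a remaining valence electron, so Li sits at the high end of IE_2.
Valence configurations: Cl⁺ [Ne]3s²3p⁴, Al⁺ [Ne]3s², N⁺ [He]2s²2p², Si⁺ [Ne]3s²3p¹.
Si⁺ loses a lone 3p electron whereas Al⁺ must break into a filled 3s² pair, so IE_2(Al) > IE_2(Si) even though Si has the higher nuclear charge.
The numbers (kJ/mol): Li 7298, Cl 2298, Al 1817, N 2856, Si 1577.
Hence IE_2: Si < Al < Cl < N < Li.

Li > N > Cl > Al > Si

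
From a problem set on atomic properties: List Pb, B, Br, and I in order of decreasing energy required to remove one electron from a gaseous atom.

B is in period 2, group 13; Br is in period 4, group 17; I is in period 5, group 17; Pb is in period 6, group 14.
Across a period the outer electron is held more tightly (higher IE₁); down a group it sits in a higher shell, more shielded, and comes off more easily.
Here both period and group differ, so the two effects have to be weighed against each other.
B > Pb: the two effects oppose for this pair; the down-group effect wins (801 vs 716 kJ/mol).
I > B: period and group pull opposite ways; the across-period shift dominates (1008 vs 801 kJ/mol).
Br > I: Br sits above I in group 17, so the down-group effect alone puts Br higher.
For reference (kJ/mol): B 801, Br 1140, I 1008, Pb 716.
So from highest to lowest: Br > I > B > Pb.

Br > I > B > Pb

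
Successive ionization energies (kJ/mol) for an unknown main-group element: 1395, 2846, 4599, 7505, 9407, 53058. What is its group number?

Look for the largest jump between consecutive ionization energies: IE6/IE5 ≈ 5.6, far larger than any earlier ratio.
That jump marks the point where a core electron is being removed. So the atom has 5 valence electrons.
A main-group element with 5 valence electrons is in group 15.

Group 15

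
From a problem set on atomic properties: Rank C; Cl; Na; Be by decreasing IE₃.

The third ionization energy removes an electron from the +2 ion. For each element: C²⁺ still has 2 valence electrons; Cl²⁺ still has 5 valence electrons; Na²⁺ is already 1 electron into the core; Be²⁺ is the bare [He] core.
Breaking into a closed-shell core is much more expensive than removing a leftover valence electron — Na and Be have the largest IE_3 here.
Valence configurations: C²⁺ [He]2s², Cl²⁺ [Ne]3s²3p³.
Tabulated IE_3 (kJ/mol): C 4620, Cl 3822, Na 6910, Be 14849.
Putting it together, IE_3: Cl < C < Na < Be.

Be > Na > C > Cl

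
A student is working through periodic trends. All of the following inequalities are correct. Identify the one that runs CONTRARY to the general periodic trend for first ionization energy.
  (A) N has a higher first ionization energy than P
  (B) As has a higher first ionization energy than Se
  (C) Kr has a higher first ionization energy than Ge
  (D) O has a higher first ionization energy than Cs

The general trend: first ionization energy increases across a period and decreases down a group.
(A) N (period 2, group 15) vs P (period 3, group 15): the stated order agrees with the simple trend.
(B) As (period 4, group 15) vs Se (period 4, group 16): the stated order contradicts the simple trend.
(C) Kr (period 4, group 18) vs Ge (period 4, group 14): the stated order agrees with the simple trend.
(D) O (period 2, group 16) vs Cs (period 6, group 1): the stated order agrees with the simple trend.
The exception is (B): Se (4p⁴) ionizes more easily than half-filled As (4p³).

(B)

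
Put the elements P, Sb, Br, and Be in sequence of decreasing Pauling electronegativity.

Be is in period 2, group 2; P is in period 3, group 15; Br is in period 4, group 17; Sb is in period 5, group 15.
Electronegativity increases across a period and decreases down a group, tracking effective nuclear charge and atomic size.
These span different periods and groups, so the two trends combine.
Sb > Be: period and group pull opposite ways; the across-period shift dominates (2.05 vs 1.57).
P > Sb: P sits above Sb in group 15, so the down-group effect alone puts P higher.
Br > P: period and group pull opposite ways; the across-period shift dominates (2.96 vs 2.19).
Tabulated electronegativity (Pauling): Be 1.57, P 2.19, Br 2.96, Sb 2.05.
So from highest to lowest: Br > P > Sb > Be.

Br > P > Sb > Be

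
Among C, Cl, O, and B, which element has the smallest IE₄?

Cl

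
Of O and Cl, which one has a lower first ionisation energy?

Cl

O is in period 2, group 16; Cl is in period 3, group 17.
Across a period the outer electron is held more tightly (higher IE₁); down a group it sits in a higher shell, more shielded, and comes off more easily.
A diagonal step moves right (one effect) and down (the opposite effect) at once.
O > Cl: the two effects oppose for this pair; the down-group effect wins (1314 vs 1251 kJ/mol).
For reference (kJ/mol): O 1314, Cl 1251.
So Cl has the lower first ionisation energy (Cl < O).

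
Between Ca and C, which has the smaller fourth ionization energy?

IE_4 is the cost of taking one more electron from the +3 cation: Ca³⁺ is already 1 electron into the core; C³⁺ still has 1 valence electron.
Pulling an electron out of a noble-gas core costs far more than removing a remaining valence electron, so Ca sits at the high end of IE_4.
Tabulated IE_4 (kJ/mol): Ca 6491, C 6223.
So the fourth ionization energies run C < Ca.

C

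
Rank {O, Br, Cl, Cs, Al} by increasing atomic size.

Radius decreases left→right (rising Z_eff, same n) and increases top→bottom (higher n).
Neither a single period nor a single group — weigh both effects.
Cl > O: the two effects oppose for this pair; the down-group effect wins (99 vs 63 pm).
Br > Cl: Br sits below Cl in group 17, so the down-group effect alone puts Br larger.
Al > Br: period and group pull opposite ways; the across-period shift dominates (126 vs 114 pm).
Cs > Al: relative to Al, both the across-period and down-group shifts push Cs's atomic radius up.
Approximate values (pm): O 63, Al 126, Cl 99, Br 114, Cs 232.
So from smallest to largest: O < Cl < Br < Al < Cs.

O < Cl < Br < Al < Cs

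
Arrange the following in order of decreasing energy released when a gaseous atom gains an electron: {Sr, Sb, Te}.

Te > Sb > Sr

Sr is in period 5, group 2; Sb is in period 5, group 15; Te is in period 5, group 16.
Electron affinity generally becomes more exothermic across a period toward the halogens and less exothermic down a group.
All lie in period 5, so electron affinity increases left to right.
So from highest to lowest: Te > Sb > Sr.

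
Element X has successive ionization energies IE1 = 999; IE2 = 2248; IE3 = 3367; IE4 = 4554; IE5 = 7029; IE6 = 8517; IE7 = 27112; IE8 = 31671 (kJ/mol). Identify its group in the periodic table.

Group 16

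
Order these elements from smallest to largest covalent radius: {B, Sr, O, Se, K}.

O < B < Se < Sr < K

B is in period 2, group 13; O is in period 2, group 16; K is in period 4, group 1; Se is in period 4, group 16; Sr is in period 5, group 2.
Radius decreases left→right (rising Z_eff, same n) and increases top→bottom (higher n).
Neither a single period nor a single group — weigh both effects.
B > O: both are in period 2; the period trend gives B the larger value.
Se > B: the two effects oppose for this pair; the down-group effect wins (116 vs 85 pm).
Sr > Se: both effects reinforce here, so Sr is clearly the larger of the two.
K > Sr: the two effects oppose for this pair; the across-period effect wins (196 vs 185 pm).
Approximate values (pm): B 85, O 63, K 196, Se 116, Sr 185.
So from smallest to largest: O < B < Se < Sr < K.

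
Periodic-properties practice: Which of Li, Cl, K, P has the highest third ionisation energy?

Li

Consider each +2 ion: Li²⁺ is already 1 electron into the core; Cl²⁺ still has 5 valence electrons; K²⁺ is already 1 electron into the core; P²⁺ still has 3 valence electrons.
Breaking into a closed-shell core is much more expensive than removing a leftover valence electron — K and Li have the largest IE_3 here.
Valence configurations: Cl²⁺ [Ne]3s²3p³, P²⁺ [Ne]3s²3p¹.
Tabulated IE_3 (kJ/mol): Li 11815, Cl 3822, K 4420, P 2914.
Hence IE_3: P < Cl < K < Li.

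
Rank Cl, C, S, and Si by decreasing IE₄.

The fourth ionization energy removes an electron from the +3 ion. For each element: Cl³⁺ still has 4 valence electrons; C³⁺ still has 1 valence electron; S³⁺ still has 3 valence electrons; Si³⁺ still has 1 valence electron.
All are still removing valence electrons, so compare the +3 ions as you would atoms: IE_4 generally rises across a period (higher Z_eff) and falls down a group (larger shell), subject to the usual subshell exceptions.
Valence configurations: Cl³⁺ [Ne]3s²3p², C³⁺ [He]2s¹, S³⁺ [Ne]3s²3p¹, Si³⁺ [Ne]3s¹.
The numbers (kJ/mol): Cl 5159, C 6223, S 4556, Si 4356.
Hence IE_4: Si < S < Cl < C.

C > Cl > S > Si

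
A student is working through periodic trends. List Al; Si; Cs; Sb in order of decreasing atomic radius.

Radius decreases left→right (rising Z_eff, same n) and increases top→bottom (higher n).
Here both period and group differ, so the two effects have to be weighed against each other.
Al > Si: both are in period 3; the period trend gives Al the larger value.
Sb > Al: the two effects oppose for this pair; the down-group effect wins (140 vs 126 pm).
Cs > Sb: relative to Sb, both the across-period and down-group shifts push Cs's atomic radius up.
Tabulated atomic radius (pm): Al 126, Si 116, Sb 140, Cs 232.
So from largest to smallest: Cs > Sb > Al > Si.

Cs > Sb > Al > Si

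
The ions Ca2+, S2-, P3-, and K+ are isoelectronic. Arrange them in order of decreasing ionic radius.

All of these have 18 electrons, so size is governed by nuclear charge alone: the more protons, the stronger the pull on the same electron cloud, and the smaller the ion.
Nuclear charges: Ca2+ (Z=20), K+ (Z=19), S2- (Z=16), P3- (Z=15).
Largest to smallest: P3- > S2- > K+ > Ca2+.

P3- > S2- > K+ > Ca2+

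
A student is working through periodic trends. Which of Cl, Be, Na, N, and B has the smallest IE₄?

Cl

The fourth ionization energy removes an electron from the +3 ion. For each element: Cl³⁺ still has 4 valence electrons; Be³⁺ is already 1 electron into the core; Na³⁺ is already 2 electrons into the core; N³⁺ still has 2 valence electrons; B³⁺ is the bare [He] core.
Breaking into a closed-shell core is much more expensive than removing a leftover valence electron — Na, Be and B have the largest IE_4 here.
Valence configurations: Cl³⁺ [Ne]3s²3p², N³⁺ [He]2s².
Tabulated IE_4 (kJ/mol): Cl 5159, Be 21007, Na 9543, N 7475, B 25026.
Hence IE_4: Cl < N < Na < Be < B.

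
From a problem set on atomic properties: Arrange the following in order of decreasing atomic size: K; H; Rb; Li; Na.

Rb > K > Na > Li > H

H is in period 1, group 1; Li is in period 2, group 1; Na is in period 3, group 1; K is in period 4, group 1; Rb is in period 5, group 1.
Radius decreases left→right (rising Z_eff, same n) and increases top→bottom (higher n).
All are in group 1, so atomic radius increases down the group.
So from largest to smallest: Rb > K > Na > Li > H.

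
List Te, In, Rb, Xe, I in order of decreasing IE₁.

Xe > I > Te > In > Rb

Rb is in period 5, group 1; In is in period 5, group 13; Te is in period 5, group 16; I is in period 5, group 17; Xe is in period 5, group 18.
IE₁ increases left→right with effective nuclear charge and decreases top→bottom as the valence shell moves farther out.
All lie in period 5, so first ionization energy increases left to right.
So from highest to lowest: Xe > I > Te > In > Rb.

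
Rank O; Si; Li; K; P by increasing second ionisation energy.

After 1 electron has been removed, what remains? O⁺ still has 5 valence electrons; Si⁺ still has 3 valence electrons; Li⁺ is the bare [He] core; K⁺ is the bare [Ar] core; P⁺ still has 4 valence electrons.
Usually core removal costs more than valence removal, but here the competition is close: a tightly held n=2 valence electron can cost more to remove than an n=3 core electron, so the actual values have to decide it.
Valence configurations: O⁺ [He]2s²2p³, Si⁺ [Ne]3s²3p¹, P⁺ [Ne]3s²3p².
Tabulated IE_2 (kJ/mol): O 3388, Si 1577, Li 7298, K 3052, P 1907.
Hence IE_2: Si < P < K < O < Li.

Si < P < K < O < Li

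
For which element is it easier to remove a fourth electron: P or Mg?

P

IE_4 is the cost of taking one more electron from the +3 cation: P³⁺ still has 2 valence electrons; Mg³⁺ is already 1 electron into the core.
Breaking into a closed-shell core is much more expensive than removing a leftover valence electron — Mg has the largest IE_4 here.
Approximate IE_4 values (kJ/mol): P 4964, Mg 10543.
So the fourth ionization energies run P < Mg.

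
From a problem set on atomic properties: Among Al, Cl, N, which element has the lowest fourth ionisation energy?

Cl

The fourth ionization energy removes an electron from the +3 ion. For each element: Al³⁺ is the bare [Ne] core; Cl³⁺ still has 4 valence electrons; N³⁺ still has 2 valence electrons.
Breaking into a closed-shell core is much more expensive than removing a leftover valence electron — Al has the largest IE_4 here.
Valence configurations: Cl³⁺ [Ne]3s²3p², N³⁺ [He]2s².
Tabulated IE_4 (kJ/mol): Al 11577, Cl 5159, N 7475.
So the fourth ionization energies run Cl < N < Al.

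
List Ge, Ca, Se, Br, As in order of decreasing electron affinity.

Br > Se > Ge > As > Ca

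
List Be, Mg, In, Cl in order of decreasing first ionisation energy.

Cl > Be > Mg > In

Be is in period 2, group 2; Mg is in period 3, group 2; Cl is in period 3, group 17; In is in period 5, group 13.
First ionization energy rises across a period (greater Z_eff holds electrons more tightly) and falls down a group (valence electrons are farther from the nucleus).
These span different periods and groups, so the two trends combine.
Mg > In: the two effects oppose for this pair; the down-group effect wins (738 vs 558 kJ/mol).
Be > Mg: Be sits above Mg in group 2, so the down-group effect alone puts Be higher.
Cl > Be: period and group pull opposite ways; the across-period shift dominates (1251 vs 900 kJ/mol).
Tabulated first ionization energy (kJ/mol): Be 900, Mg 738, Cl 1251, In 558.
So from highest to lowest: Cl > Be > Mg > In.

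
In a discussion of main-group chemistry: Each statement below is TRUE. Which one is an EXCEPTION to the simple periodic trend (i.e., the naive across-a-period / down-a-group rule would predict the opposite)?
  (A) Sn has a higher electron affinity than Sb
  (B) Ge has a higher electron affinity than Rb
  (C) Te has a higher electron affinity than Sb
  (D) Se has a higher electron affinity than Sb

The general trend: electron affinity increases across a period and decreases down a group.
(A) Sn (period 5, group 14) vs Sb (period 5, group 15): the stated order contradicts the simple trend.
(B) Ge (period 4, group 14) vs Rb (period 5, group 1): the stated order agrees with the simple trend.
(C) Te (period 5, group 16) vs Sb (period 5, group 15): the stated order agrees with the simple trend.
(D) Se (period 4, group 16) vs Sb (period 5, group 15): the stated order agrees with the simple trend.
The exception is (A): adding an electron to Sb's half-filled 5p³ is unfavourable, so Sn has the more exothermic EA.

(A)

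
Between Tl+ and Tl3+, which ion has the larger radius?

Both ions have Z = 81 protons, but Tl3+ has lost more electrons, so its remaining electrons feel a larger effective nuclear charge per electron and are pulled in more tightly.
Higher positive charge → smaller ion, so Tl+ > Tl3+.

Tl+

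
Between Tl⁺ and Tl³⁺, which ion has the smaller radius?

Tl³⁺

Both ions have Z = 81 protons, but Tl³⁺ has lost more electrons, so its remaining electrons feel a larger effective nuclear charge per electron and are pulled in more tightly.
Higher positive charge → smaller ion, so Tl⁺ > Tl³⁺.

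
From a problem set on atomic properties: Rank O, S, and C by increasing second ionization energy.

After 1 electron has been removed, what remains? O⁺ still has 5 valence electrons; S⁺ still has 5 valence electrons; C⁺ still has 3 valence electrons.
All are still removing valence electrons, so compare the +1 ions as you would atoms: IE_2 generally rises across a period (higher Z_eff) and falls down a group (larger shell), subject to the usual subshell exceptions.
Valence configurations: O⁺ [He]2s²2p³, S⁺ [Ne]3s²3p³, C⁺ [He]2s²2p¹.
Approximate IE_2 values (kJ/mol): O 3388, S 2252, C 2353.
Putting it together, IE_2: S < C < O.

S, C, O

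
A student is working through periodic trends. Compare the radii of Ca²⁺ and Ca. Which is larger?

Forming Ca²⁺ removes 2 electrons from Ca. Fewer electrons for the same nuclear charge means less shielding and a higher Z_eff on the remaining electrons, and for main-group metals the entire outer shell is lost.
A cation is smaller than its parent atom: Ca²⁺ < Ca.

Ca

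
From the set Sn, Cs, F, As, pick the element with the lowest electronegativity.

F is in period 2, group 17; As is in period 4, group 15; Sn is in period 5, group 14; Cs is in period 6, group 1.
EN rises left→right (higher Z_eff, smaller atoms) and falls top→bottom (larger, more shielded atoms).
Neither a single period nor a single group — weigh both effects.
Sn > Cs: both effects reinforce here, so Sn is clearly the higher of the two.
As > Sn: both effects reinforce here, so As is clearly the higher of the two.
F > As: relative to As, both the across-period and down-group shifts push F's electronegativity up.
For reference (Pauling): F 3.98, As 2.18, Sn 1.96, Cs 0.79.
The lowest electronegativity among these belongs to Cs.

Cs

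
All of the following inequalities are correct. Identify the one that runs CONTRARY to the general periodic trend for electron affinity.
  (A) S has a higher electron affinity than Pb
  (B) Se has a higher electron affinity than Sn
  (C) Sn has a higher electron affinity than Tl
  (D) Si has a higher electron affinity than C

The general trend: electron affinity increases across a period and decreases down a group.
(A) S (period 3, group 16) vs Pb (period 6, group 14): the stated order agrees with the simple trend.
(B) Se (period 4, group 16) vs Sn (period 5, group 14): the stated order agrees with the simple trend.
(C) Sn (period 5, group 14) vs Tl (period 6, group 13): the stated order agrees with the simple trend.
(D) Si (period 3, group 14) vs C (period 2, group 14): the stated order contradicts the simple trend.
The exception is (D): Si's larger, more diffuse 3p orbitals accept an added electron slightly more readily than C's compact 2p.

(D)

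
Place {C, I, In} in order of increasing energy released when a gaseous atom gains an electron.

C is in period 2, group 14; In is in period 5, group 13; I is in period 5, group 17.
Atoms with high Z_eff and room in the valence shell (especially the halogens) have the most exothermic electron affinities.
Neither a single period nor a single group — weigh both effects.
C > In: both effects reinforce here, so C is clearly the higher of the two.
I > C: period and group pull opposite ways; the across-period shift dominates (295 vs 122 kJ/mol).
Tabulated electron affinity (kJ/mol): C 122, In 29, I 295.
So from lowest to highest: In < C < I.

In < C < I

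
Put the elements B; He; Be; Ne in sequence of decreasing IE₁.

He > Ne > Be > B

He is in period 1, group 18; Be is in period 2, group 2; B is in period 2, group 13; Ne is in period 2, group 18.
First ionization energy rises across a period (greater Z_eff holds electrons more tightly) and falls down a group (valence electrons are farther from the nucleus).
Neither a single period nor a single group — weigh both effects.
Be > B: this pair runs against the simple trend — see the exception note.
Ne > Be: Ne lies to the right of Be in period 2, so the across-period effect alone puts Ne higher.
He > Ne: they share group 18; the group trend gives He the larger value.
Note the exception: Be has a higher first ionization energy than B, contrary to the simple trend — removing B's lone 2p electron is easier than breaking Be's filled 2s².
For reference (kJ/mol): He 2372, Be 900, B 801, Ne 2081.
So from highest to lowest: He > Ne > Be > B.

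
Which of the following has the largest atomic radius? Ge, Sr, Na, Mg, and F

Atomic radius shrinks across a period as nuclear charge pulls the same shell inward, and grows down a group as new shells are added.
Here both period and group differ, so the two effects have to be weighed against each other.
Ge > F: relative to F, both the across-period and down-group shifts push Ge's atomic radius up.
Mg > Ge: period and group pull opposite ways; the across-period shift dominates (139 vs 121 pm).
Na > Mg: both are in period 3; the period trend gives Na the larger value.
Sr > Na: the two effects oppose for this pair; the down-group effect wins (185 vs 155 pm).
Tabulated atomic radius (pm): F 64, Na 155, Mg 139, Ge 121, Sr 185.
The largest atomic radius among these belongs to Sr.

Sr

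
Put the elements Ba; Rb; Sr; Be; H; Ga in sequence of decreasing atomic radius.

Rb > Ba > Sr > Ga > Be > H

H is in period 1, group 1; Be is in period 2, group 2; Ga is in period 4, group 13; Rb is in period 5, group 1; Sr is in period 5, group 2; Ba is in period 6, group 2.
Atomic radius shrinks across a period as nuclear charge pulls the same shell inward, and grows down a group as new shells are added.
These span different periods and groups, so the two trends combine.
Be > H: period and group pull opposite ways; the down-group shift dominates (102 vs 32 pm).
Ga > Be: the two effects oppose for this pair; the down-group effect wins (124 vs 102 pm).
Sr > Ga: both effects reinforce here, so Sr is clearly the larger of the two.
Ba > Sr: Ba sits below Sr in group 2, so the down-group effect alone puts Ba larger.
Rb > Ba: the two effects oppose for this pair; the across-period effect wins (210 vs 196 pm).
Approximate values (pm): H 32, Be 102, Ga 124, Rb 210, Sr 185, Ba 196.
So from largest to smallest: Rb > Ba > Sr > Ga > Be > H.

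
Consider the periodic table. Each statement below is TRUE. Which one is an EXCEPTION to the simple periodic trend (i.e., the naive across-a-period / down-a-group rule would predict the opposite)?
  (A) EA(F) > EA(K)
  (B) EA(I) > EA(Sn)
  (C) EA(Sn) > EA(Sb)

(C)

The general trend: electron affinity increases across a period and decreases down a group.
(A) F (period 2, group 17) vs K (period 4, group 1): the stated order agrees with the simple trend.
(B) I (period 5, group 17) vs Sn (period 5, group 14): the stated order agrees with the simple trend.
(C) Sn (period 5, group 14) vs Sb (period 5, group 15): the stated order contradicts the simple trend.
The exception is (C): adding an electron to Sb's half-filled 5p³ is unfavourable, so Sn has the more exothermic EA.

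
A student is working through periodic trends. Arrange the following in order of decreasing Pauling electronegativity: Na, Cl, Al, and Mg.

Cl > Al > Mg > Na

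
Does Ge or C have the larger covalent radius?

Radius decreases left→right (rising Z_eff, same n) and increases top→bottom (higher n).
All are in group 14, so atomic radius increases down the group.
So Ge has the larger covalent radius (Ge > C).

Ge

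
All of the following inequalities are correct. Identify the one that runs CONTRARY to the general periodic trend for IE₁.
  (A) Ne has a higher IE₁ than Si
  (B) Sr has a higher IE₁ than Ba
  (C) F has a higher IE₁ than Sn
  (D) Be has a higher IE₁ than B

The general trend: IE₁ increases across a period and decreases down a group.
(A) Ne (period 2, group 18) vs Si (period 3, group 14): the stated order agrees with the simple trend.
(B) Sr (period 5, group 2) vs Ba (period 6, group 2): the stated order agrees with the simple trend.
(C) F (period 2, group 17) vs Sn (period 5, group 14): the stated order agrees with the simple trend.
(D) Be (period 2, group 2) vs B (period 2, group 13): the stated order contradicts the simple trend.
The exception is (D): removing B's lone 2p electron is easier than breaking Be's filled 2s².

(D)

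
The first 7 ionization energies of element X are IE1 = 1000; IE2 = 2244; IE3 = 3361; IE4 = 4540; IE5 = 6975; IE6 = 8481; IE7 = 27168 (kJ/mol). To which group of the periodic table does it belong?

Group 16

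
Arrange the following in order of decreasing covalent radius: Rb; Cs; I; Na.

Cs, Rb, Na, I

Na is in period 3, group 1; Rb is in period 5, group 1; I is in period 5, group 17; Cs is in period 6, group 1.
Moving right in a period, electrons are added to the same shell under a stronger nuclear pull, so atoms get smaller; moving down, a new shell is opened and atoms get larger.
Neither a single period nor a single group — weigh both effects.
Na > I: period and group pull opposite ways; the across-period shift dominates (155 vs 133 pm).
Rb > Na: they share group 1; the group trend gives Rb the larger value.
Cs > Rb: they share group 1; the group trend gives Cs the larger value.
For reference (pm): Na 155, Rb 210, I 133, Cs 232.
So from largest to smallest: Cs > Rb > Na > I.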